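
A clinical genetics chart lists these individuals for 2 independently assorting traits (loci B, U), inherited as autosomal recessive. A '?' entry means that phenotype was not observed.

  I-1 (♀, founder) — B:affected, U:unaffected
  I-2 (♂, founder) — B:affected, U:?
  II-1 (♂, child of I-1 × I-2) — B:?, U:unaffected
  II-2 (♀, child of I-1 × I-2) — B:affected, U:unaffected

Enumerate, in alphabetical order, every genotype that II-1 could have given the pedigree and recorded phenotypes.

B/I-1 aff ·: bb
B/I-2 aff ·: bb
B/II-1 ? I-1×I-2: bb
B/II-2 aff I-1×I-2: bb
⇒ B over [I-1,I-2,II-1,II-2]: 1 consistent
U/I-1 un ·: UU|Uu
U/I-2 ? ·: UU|Uu|uu
U/II-1 un I-1×I-2: UU|Uu
U/II-2 un I-1×I-2: UU|Uu
⇒ U over [I-1,I-2,II-1,II-2]: 15 consistent

II-1 ∈ {bb UU, bb Uu}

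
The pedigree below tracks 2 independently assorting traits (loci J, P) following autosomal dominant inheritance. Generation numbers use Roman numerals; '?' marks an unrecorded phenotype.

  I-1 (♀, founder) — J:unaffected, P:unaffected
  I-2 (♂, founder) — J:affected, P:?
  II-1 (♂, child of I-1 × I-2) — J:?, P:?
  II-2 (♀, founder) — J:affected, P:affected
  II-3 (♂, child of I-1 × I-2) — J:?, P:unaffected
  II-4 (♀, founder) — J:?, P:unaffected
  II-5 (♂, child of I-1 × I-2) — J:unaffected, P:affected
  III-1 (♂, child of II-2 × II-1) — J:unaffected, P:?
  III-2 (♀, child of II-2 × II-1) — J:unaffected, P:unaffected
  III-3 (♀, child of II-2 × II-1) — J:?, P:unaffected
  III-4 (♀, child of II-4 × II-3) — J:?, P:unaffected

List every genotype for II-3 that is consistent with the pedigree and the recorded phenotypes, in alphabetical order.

J/I-1 un ·: jj
J/I-2 aff ·: Jj
J/II-1 ? I-1×I-2: jj|Jj
J/II-2 aff ·: Jj
J/II-3 ? I-1×I-2: jj|Jj
J/II-4 ? ·: jj|Jj|JJ
J/II-5 un I-1×I-2: jj
J/III-1 un II-2×II-1: jj
J/III-2 un II-2×II-1: jj
J/III-3 ? II-2×II-1: jj|Jj|JJ
J/III-4 ? II-4×II-3: jj|Jj|JJ
⇒ J over [I-1,I-2,II-1,II-2,II-3,II-4,II-5,III-1,III-2,III-3,III-4]: 55 consistent
P/I-1 un ·: pp
P/I-2 ? ·: Pp
P/II-1 ? I-1×I-2: pp|Pp
P/II-2 aff ·: Pp
P/II-3 un I-1×I-2: pp
P/II-4 un ·: pp
P/II-5 aff I-1×I-2: Pp
P/III-1 ? II-2×II-1: pp|Pp|PP
P/III-2 un II-2×II-1: pp
P/III-3 un II-2×II-1: pp
P/III-4 un II-4×II-3: pp
⇒ P over [I-1,I-2,II-1,II-2,II-3,II-4,II-5,III-1,III-2,III-3,III-4]: 5 consistent

II-3 ∈ {Jj pp, jj pp}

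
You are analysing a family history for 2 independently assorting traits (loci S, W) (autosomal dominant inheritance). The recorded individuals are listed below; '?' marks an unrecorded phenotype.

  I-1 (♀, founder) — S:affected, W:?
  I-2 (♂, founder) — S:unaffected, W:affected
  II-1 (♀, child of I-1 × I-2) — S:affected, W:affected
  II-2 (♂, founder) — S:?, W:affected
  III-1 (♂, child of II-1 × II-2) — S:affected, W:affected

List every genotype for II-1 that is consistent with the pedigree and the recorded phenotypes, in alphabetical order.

S/I-1 aff ·: Ss|SS
S/I-2 un ·: ss
S/II-1 aff I-1×I-2: Ss
S/II-2 ? ·: ss|Ss|SS
S/III-1 aff II-1×II-2: Ss|SS
⇒ S over [I-1,I-2,II-1,II-2,III-1]: 10 consistent
W/I-1 ? ·: ww|Ww|WW
W/I-2 aff ·: Ww|WW
W/II-1 aff I-1×I-2: Ww|WW
W/II-2 aff ·: Ww|WW
W/III-1 aff II-1×II-2: Ww|WW
⇒ W over [I-1,I-2,II-1,II-2,III-1]: 32 consistent

II-1 ∈ {Ss WW, Ss Ww}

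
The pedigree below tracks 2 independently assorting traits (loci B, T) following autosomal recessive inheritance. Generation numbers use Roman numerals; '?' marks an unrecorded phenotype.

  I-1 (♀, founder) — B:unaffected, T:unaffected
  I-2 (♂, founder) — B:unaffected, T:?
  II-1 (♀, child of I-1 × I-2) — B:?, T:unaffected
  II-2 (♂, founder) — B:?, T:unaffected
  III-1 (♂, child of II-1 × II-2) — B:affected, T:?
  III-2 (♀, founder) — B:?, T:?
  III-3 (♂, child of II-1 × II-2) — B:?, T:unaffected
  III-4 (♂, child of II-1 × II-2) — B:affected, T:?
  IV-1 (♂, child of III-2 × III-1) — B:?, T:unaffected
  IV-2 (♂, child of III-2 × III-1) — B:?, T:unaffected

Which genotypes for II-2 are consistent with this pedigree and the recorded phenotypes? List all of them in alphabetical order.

II-2 ∈ {Bb TT, Bb Tt, bb TT, bb Tt}

B/I-1 un ·: BB|Bb
B/I-2 un ·: BB|Bb
B/II-1 ? I-1×I-2: Bb|bb
B/II-2 ? ·: Bb|bb
B/III-1 aff II-1×II-2: bb
B/III-2 ? ·: BB|Bb|bb
B/III-3 ? II-1×II-2: BB|Bb|bb
B/III-4 aff II-1×II-2: bb
B/IV-1 ? III-2×III-1: Bb|bb
B/IV-2 ? III-2×III-1: Bb|bb
⇒ B over [I-1,I-2,II-1,II-2,III-1,III-2,III-3,III-4,IV-1,IV-2]: 108 consistent
T/I-1 un ·: TT|Tt
T/I-2 ? ·: TT|Tt|tt
T/II-1 un I-1×I-2: TT|Tt
T/II-2 un ·: TT|Tt
T/III-1 ? II-1×II-2: TT|Tt|tt
T/III-2 ? ·: TT|Tt|tt
T/III-3 un II-1×II-2: TT|Tt
T/III-4 ? II-1×II-2: TT|Tt|tt
T/IV-1 un III-2×III-1: TT|Tt
T/IV-2 un III-2×III-1: TT|Tt
⇒ T over [I-1,I-2,II-1,II-2,III-1,III-2,III-3,III-4,IV-1,IV-2]: 1074 consistent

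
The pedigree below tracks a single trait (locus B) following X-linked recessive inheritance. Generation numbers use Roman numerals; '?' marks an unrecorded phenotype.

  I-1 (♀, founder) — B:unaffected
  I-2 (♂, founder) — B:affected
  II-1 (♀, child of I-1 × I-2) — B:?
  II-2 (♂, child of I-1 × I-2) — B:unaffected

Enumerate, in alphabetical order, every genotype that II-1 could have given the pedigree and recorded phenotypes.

B/I-1 un ·: X^BX^B|X^BX^b
B/I-2 aff ·: X^bY
B/II-1 ? I-1×I-2: X^BX^b|X^bX^b
B/II-2 un I-1×I-2: X^BY
⇒ B over [I-1,I-2,II-1,II-2]: 3 consistent

II-1 ∈ {X^BX^b, X^bX^b}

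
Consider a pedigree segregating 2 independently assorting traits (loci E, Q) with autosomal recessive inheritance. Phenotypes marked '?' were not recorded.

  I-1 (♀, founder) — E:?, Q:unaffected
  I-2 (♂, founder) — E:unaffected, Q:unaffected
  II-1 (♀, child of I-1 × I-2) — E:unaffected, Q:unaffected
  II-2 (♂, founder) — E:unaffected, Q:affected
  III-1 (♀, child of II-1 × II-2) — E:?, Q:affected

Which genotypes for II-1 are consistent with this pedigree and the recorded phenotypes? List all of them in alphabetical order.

E/I-1 ? ·: EE|Ee|ee
E/I-2 un ·: EE|Ee
E/II-1 un I-1×I-2: EE|Ee
E/II-2 un ·: EE|Ee
E/III-1 ? II-1×II-2: EE|Ee|ee
⇒ E over [I-1,I-2,II-1,II-2,III-1]: 37 consistent
Q/I-1 un ·: QQ|Qq
Q/I-2 un ·: QQ|Qq
Q/II-1 un I-1×I-2: Qq
Q/II-2 aff ·: qq
Q/III-1 aff II-1×II-2: qq
⇒ Q over [I-1,I-2,II-1,II-2,III-1]: 3 consistent

II-1 ∈ {EE Qq, Ee Qq}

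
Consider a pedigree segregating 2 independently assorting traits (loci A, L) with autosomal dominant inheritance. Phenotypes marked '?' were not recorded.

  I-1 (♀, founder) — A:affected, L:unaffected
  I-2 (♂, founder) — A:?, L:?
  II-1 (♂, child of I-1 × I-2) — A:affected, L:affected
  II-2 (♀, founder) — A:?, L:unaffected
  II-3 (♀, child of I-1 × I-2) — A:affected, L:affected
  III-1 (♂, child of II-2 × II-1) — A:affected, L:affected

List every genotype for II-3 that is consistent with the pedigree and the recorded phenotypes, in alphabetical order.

A/I-1 aff ·: Aa|AA
A/I-2 ? ·: aa|Aa|AA
A/II-1 aff I-1×I-2: Aa|AA
A/II-2 ? ·: aa|Aa|AA
A/II-3 aff I-1×I-2: Aa|AA
A/III-1 aff II-2×II-1: Aa|AA
⇒ A over [I-1,I-2,II-1,II-2,II-3,III-1]: 68 consistent
L/I-1 un ·: ll
L/I-2 ? ·: Ll|LL
L/II-1 aff I-1×I-2: Ll
L/II-2 un ·: ll
L/II-3 aff I-1×I-2: Ll
L/III-1 aff II-2×II-1: Ll
⇒ L over [I-1,I-2,II-1,II-2,II-3,III-1]: 2 consistent

II-3 ∈ {AA Ll, Aa Ll}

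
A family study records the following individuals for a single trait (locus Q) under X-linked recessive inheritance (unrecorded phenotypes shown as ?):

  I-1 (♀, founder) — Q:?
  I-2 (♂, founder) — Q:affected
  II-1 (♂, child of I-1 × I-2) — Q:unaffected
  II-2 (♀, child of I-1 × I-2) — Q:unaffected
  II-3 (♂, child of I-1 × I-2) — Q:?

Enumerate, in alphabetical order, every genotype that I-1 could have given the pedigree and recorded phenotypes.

Q/I-1 ? ·: X^QX^Q|X^QX^q
Q/I-2 aff ·: X^qY
Q/II-1 un I-1×I-2: X^QY
Q/II-2 un I-1×I-2: X^QX^q
Q/II-3 ? I-1×I-2: X^QY|X^qY
⇒ Q over [I-1,I-2,II-1,II-2,II-3]: 3 consistent

I-1 ∈ {X^QX^Q, X^QX^q}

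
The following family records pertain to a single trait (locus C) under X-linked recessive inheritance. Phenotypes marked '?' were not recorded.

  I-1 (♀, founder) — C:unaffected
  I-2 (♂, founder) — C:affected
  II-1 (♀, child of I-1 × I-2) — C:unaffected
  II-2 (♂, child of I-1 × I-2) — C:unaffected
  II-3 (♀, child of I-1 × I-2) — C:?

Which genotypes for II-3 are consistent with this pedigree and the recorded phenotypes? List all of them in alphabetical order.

C/I-1 un ·: X^CX^C|X^CX^c
C/I-2 aff ·: X^cY
C/II-1 un I-1×I-2: X^CX^c
C/II-2 un I-1×I-2: X^CY
C/II-3 ? I-1×I-2: X^CX^c|X^cX^c
⇒ C over [I-1,I-2,II-1,II-2,II-3]: 3 consistent

II-3 ∈ {X^CX^c, X^cX^c}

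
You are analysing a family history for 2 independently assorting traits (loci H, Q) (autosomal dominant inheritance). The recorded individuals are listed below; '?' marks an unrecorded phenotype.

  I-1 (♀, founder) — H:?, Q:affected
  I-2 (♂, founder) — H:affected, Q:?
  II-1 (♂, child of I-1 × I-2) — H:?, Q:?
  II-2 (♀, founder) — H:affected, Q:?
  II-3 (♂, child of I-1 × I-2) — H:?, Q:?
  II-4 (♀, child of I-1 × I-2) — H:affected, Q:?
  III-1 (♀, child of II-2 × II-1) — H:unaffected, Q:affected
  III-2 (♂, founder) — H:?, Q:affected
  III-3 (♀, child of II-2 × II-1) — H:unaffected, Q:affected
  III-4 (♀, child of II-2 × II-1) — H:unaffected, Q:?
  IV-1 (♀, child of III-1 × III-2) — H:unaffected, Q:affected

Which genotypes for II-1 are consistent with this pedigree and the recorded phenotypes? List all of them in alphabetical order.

II-1 ∈ {Hh QQ, Hh Qq, Hh qq, hh QQ, hh Qq, hh qq}

H/I-1 ? ·: hh|Hh|HH
H/I-2 aff ·: Hh|HH
H/II-1 ? I-1×I-2: hh|Hh
H/II-2 aff ·: Hh
H/II-3 ? I-1×I-2: hh|Hh|HH
H/II-4 aff I-1×I-2: Hh|HH
H/III-1 un II-2×II-1: hh
H/III-2 ? ·: hh|Hh
H/III-3 un II-2×II-1: hh
H/III-4 un II-2×II-1: hh
H/IV-1 un III-1×III-2: hh
⇒ H over [I-1,I-2,II-1,II-2,II-3,II-4,III-1,III-2,III-3,III-4,IV-1]: 50 consistent
Q/I-1 aff ·: Qq|QQ
Q/I-2 ? ·: qq|Qq|QQ
Q/II-1 ? I-1×I-2: qq|Qq|QQ
Q/II-2 ? ·: qq|Qq|QQ
Q/II-3 ? I-1×I-2: qq|Qq|QQ
Q/II-4 ? I-1×I-2: qq|Qq|QQ
Q/III-1 aff II-2×II-1: Qq|QQ
Q/III-2 aff ·: Qq|QQ
Q/III-3 aff II-2×II-1: Qq|QQ
Q/III-4 ? II-2×II-1: qq|Qq|QQ
Q/IV-1 aff III-1×III-2: Qq|QQ
⇒ Q over [I-1,I-2,II-1,II-2,II-3,II-4,III-1,III-2,III-3,III-4,IV-1]: 2502 consistent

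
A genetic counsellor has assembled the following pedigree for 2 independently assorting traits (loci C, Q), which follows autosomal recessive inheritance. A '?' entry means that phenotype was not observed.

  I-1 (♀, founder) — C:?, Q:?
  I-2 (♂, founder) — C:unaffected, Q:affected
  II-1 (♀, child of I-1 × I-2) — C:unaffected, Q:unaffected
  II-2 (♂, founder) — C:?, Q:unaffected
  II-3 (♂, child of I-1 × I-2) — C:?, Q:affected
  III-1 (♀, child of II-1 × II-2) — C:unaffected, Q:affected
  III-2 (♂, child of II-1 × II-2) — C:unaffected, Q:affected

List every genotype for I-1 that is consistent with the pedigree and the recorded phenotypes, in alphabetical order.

I-1 ∈ {CC Qq, Cc Qq, cc Qq}

C/I-1 ? ·: CC|Cc|cc
C/I-2 un ·: CC|Cc
C/II-1 un I-1×I-2: CC|Cc
C/II-2 ? ·: CC|Cc|cc
C/II-3 ? I-1×I-2: CC|Cc|cc
C/III-1 un II-1×II-2: CC|Cc
C/III-2 un II-1×II-2: CC|Cc
⇒ C over [I-1,I-2,II-1,II-2,II-3,III-1,III-2]: 138 consistent
Q/I-1 ? ·: Qq
Q/I-2 aff ·: qq
Q/II-1 un I-1×I-2: Qq
Q/II-2 un ·: Qq
Q/II-3 aff I-1×I-2: qq
Q/III-1 aff II-1×II-2: qq
Q/III-2 aff II-1×II-2: qq
⇒ Q over [I-1,I-2,II-1,II-2,II-3,III-1,III-2]: 1 consistent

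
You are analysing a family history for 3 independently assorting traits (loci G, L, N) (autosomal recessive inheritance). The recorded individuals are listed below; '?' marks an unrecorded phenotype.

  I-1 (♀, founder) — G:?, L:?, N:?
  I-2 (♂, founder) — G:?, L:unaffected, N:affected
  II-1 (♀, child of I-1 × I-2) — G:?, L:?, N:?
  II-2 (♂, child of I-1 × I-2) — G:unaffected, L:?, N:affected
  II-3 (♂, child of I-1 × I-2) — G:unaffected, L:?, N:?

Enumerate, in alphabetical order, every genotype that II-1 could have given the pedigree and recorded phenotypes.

II-1 ∈ {GG LL Nn, GG LL nn, GG Ll Nn, GG Ll nn, GG ll Nn, GG ll nn, Gg LL Nn, Gg LL nn, Gg Ll Nn, Gg Ll nn, Gg ll Nn, Gg ll nn, gg LL Nn, gg LL nn, gg Ll Nn, gg Ll nn, gg ll Nn, gg ll nn}

G/I-1 ? ·: GG|Gg|gg
G/I-2 ? ·: GG|Gg|gg
G/II-1 ? I-1×I-2: GG|Gg|gg
G/II-2 un I-1×I-2: GG|Gg
G/II-3 un I-1×I-2: GG|Gg
⇒ G over [I-1,I-2,II-1,II-2,II-3]: 35 consistent
L/I-1 ? ·: LL|Ll|ll
L/I-2 un ·: LL|Ll
L/II-1 ? I-1×I-2: LL|Ll|ll
L/II-2 ? I-1×I-2: LL|Ll|ll
L/II-3 ? I-1×I-2: LL|Ll|ll
⇒ L over [I-1,I-2,II-1,II-2,II-3]: 53 consistent
N/I-1 ? ·: Nn|nn
N/I-2 aff ·: nn
N/II-1 ? I-1×I-2: Nn|nn
N/II-2 aff I-1×I-2: nn
N/II-3 ? I-1×I-2: Nn|nn
⇒ N over [I-1,I-2,II-1,II-2,II-3]: 5 consistent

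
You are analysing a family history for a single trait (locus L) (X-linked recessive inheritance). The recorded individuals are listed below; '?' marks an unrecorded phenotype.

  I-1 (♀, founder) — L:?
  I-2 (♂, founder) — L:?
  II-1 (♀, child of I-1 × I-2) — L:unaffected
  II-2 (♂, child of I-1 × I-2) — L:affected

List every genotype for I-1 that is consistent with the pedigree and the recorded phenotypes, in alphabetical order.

I-1 ∈ {X^LX^l, X^lX^l}

L/I-1 ? ·: X^LX^l|X^lX^l
L/I-2 ? ·: X^LY|X^lY
L/II-1 un I-1×I-2: X^LX^L|X^LX^l
L/II-2 aff I-1×I-2: X^lY
⇒ L over [I-1,I-2,II-1,II-2]: 4 consistent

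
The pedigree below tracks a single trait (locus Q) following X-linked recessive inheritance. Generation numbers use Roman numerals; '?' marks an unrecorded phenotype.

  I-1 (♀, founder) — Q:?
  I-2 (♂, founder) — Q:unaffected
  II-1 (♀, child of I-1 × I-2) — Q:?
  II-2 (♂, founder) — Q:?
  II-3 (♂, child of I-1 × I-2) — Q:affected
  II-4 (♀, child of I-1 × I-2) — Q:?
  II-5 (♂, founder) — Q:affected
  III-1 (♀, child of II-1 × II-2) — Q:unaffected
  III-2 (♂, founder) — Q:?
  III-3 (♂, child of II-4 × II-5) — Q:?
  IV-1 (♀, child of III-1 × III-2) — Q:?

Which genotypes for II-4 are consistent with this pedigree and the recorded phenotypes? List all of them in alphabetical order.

II-4 ∈ {X^QX^Q, X^QX^q}

Q/I-1 ? ·: X^QX^q|X^qX^q
Q/I-2 un ·: X^QY
Q/II-1 ? I-1×I-2: X^QX^Q|X^QX^q
Q/II-2 ? ·: X^QY|X^qY
Q/II-3 aff I-1×I-2: X^qY
Q/II-4 ? I-1×I-2: X^QX^Q|X^QX^q
Q/II-5 aff ·: X^qY
Q/III-1 un II-1×II-2: X^QX^Q|X^QX^q
Q/III-2 ? ·: X^QY|X^qY
Q/III-3 ? II-4×II-5: X^QY|X^qY
Q/IV-1 ? III-1×III-2: X^QX^Q|X^QX^q|X^qX^q
⇒ Q over [I-1,I-2,II-1,II-2,II-3,II-4,II-5,III-1,III-2,III-3,IV-1]: 68 consistent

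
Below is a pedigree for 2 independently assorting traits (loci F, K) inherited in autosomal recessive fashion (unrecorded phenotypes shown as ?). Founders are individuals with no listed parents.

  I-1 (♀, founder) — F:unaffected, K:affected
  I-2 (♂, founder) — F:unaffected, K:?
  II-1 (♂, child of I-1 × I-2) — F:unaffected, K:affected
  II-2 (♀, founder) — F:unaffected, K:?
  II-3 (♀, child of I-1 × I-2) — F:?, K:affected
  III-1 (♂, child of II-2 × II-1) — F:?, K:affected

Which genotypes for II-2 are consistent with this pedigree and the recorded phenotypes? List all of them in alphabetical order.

F/I-1 un ·: FF|Ff
F/I-2 un ·: FF|Ff
F/II-1 un I-1×I-2: FF|Ff
F/II-2 un ·: FF|Ff
F/II-3 ? I-1×I-2: FF|Ff|ff
F/III-1 ? II-2×II-1: FF|Ff|ff
⇒ F over [I-1,I-2,II-1,II-2,II-3,III-1]: 59 consistent
K/I-1 aff ·: kk
K/I-2 ? ·: Kk|kk
K/II-1 aff I-1×I-2: kk
K/II-2 ? ·: Kk|kk
K/II-3 aff I-1×I-2: kk
K/III-1 aff II-2×II-1: kk
⇒ K over [I-1,I-2,II-1,II-2,II-3,III-1]: 4 consistent

II-2 ∈ {FF Kk, FF kk, Ff Kk, Ff kk}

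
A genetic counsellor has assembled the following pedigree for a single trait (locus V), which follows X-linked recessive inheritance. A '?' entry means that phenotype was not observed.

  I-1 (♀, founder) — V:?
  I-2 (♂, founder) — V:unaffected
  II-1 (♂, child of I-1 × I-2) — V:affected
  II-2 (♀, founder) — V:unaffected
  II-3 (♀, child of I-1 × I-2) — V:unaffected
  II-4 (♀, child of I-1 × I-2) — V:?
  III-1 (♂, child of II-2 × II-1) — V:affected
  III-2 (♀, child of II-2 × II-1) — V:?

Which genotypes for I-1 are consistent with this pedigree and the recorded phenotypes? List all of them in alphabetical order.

I-1 ∈ {X^VX^v, X^vX^v}

V/I-1 ? ·: X^VX^v|X^vX^v
V/I-2 un ·: X^VY
V/II-1 aff I-1×I-2: X^vY
V/II-2 un ·: X^VX^v
V/II-3 un I-1×I-2: X^VX^V|X^VX^v
V/II-4 ? I-1×I-2: X^VX^V|X^VX^v
V/III-1 aff II-2×II-1: X^vY
V/III-2 ? II-2×II-1: X^VX^v|X^vX^v
⇒ V over [I-1,I-2,II-1,II-2,II-3,II-4,III-1,III-2]: 10 consistent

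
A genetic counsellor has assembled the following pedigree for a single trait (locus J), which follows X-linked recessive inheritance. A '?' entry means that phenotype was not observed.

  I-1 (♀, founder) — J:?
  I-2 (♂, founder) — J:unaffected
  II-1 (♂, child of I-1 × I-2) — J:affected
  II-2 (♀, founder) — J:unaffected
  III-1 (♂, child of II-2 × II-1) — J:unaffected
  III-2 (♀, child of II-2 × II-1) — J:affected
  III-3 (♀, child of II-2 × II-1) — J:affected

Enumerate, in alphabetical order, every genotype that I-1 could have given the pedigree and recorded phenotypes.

I-1 ∈ {X^JX^j, X^jX^j}

J/I-1 ? ·: X^JX^j|X^jX^j
J/I-2 un ·: X^JY
J/II-1 aff I-1×I-2: X^jY
J/II-2 un ·: X^JX^j
J/III-1 un II-2×II-1: X^JY
J/III-2 aff II-2×II-1: X^jX^j
J/III-3 aff II-2×II-1: X^jX^j
⇒ J over [I-1,I-2,II-1,II-2,III-1,III-2,III-3]: 2 consistent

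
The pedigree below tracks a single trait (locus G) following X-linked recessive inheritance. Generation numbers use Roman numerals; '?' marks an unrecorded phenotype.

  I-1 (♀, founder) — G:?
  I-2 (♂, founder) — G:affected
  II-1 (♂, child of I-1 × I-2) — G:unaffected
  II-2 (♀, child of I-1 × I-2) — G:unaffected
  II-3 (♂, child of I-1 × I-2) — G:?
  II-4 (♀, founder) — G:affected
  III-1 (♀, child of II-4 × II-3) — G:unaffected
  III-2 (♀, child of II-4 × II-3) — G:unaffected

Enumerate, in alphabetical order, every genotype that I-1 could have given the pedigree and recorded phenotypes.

G/I-1 ? ·: X^GX^G|X^GX^g
G/I-2 aff ·: X^gY
G/II-1 un I-1×I-2: X^GY
G/II-2 un I-1×I-2: X^GX^g
G/II-3 ? I-1×I-2: X^GY
G/II-4 aff ·: X^gX^g
G/III-1 un II-4×II-3: X^GX^g
G/III-2 un II-4×II-3: X^GX^g
⇒ G over [I-1,I-2,II-1,II-2,II-3,II-4,III-1,III-2]: 2 consistent

I-1 ∈ {X^GX^G, X^GX^g}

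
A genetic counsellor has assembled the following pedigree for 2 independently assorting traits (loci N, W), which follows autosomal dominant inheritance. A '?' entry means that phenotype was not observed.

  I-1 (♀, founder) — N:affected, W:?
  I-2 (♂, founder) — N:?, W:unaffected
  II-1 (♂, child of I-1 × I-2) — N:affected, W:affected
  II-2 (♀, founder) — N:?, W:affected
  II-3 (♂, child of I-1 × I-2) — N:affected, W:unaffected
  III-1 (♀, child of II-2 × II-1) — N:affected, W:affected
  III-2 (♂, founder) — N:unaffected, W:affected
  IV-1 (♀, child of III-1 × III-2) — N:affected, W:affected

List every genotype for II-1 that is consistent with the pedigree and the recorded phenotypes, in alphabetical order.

N/I-1 aff ·: Nn|NN
N/I-2 ? ·: nn|Nn|NN
N/II-1 aff I-1×I-2: Nn|NN
N/II-2 ? ·: nn|Nn|NN
N/II-3 aff I-1×I-2: Nn|NN
N/III-1 aff II-2×II-1: Nn|NN
N/III-2 un ·: nn
N/IV-1 aff III-1×III-2: Nn
⇒ N over [I-1,I-2,II-1,II-2,II-3,III-1,III-2,IV-1]: 68 consistent
W/I-1 ? ·: Ww
W/I-2 un ·: ww
W/II-1 aff I-1×I-2: Ww
W/II-2 aff ·: Ww|WW
W/II-3 un I-1×I-2: ww
W/III-1 aff II-2×II-1: Ww|WW
W/III-2 aff ·: Ww|WW
W/IV-1 aff III-1×III-2: Ww|WW
⇒ W over [I-1,I-2,II-1,II-2,II-3,III-1,III-2,IV-1]: 14 consistent

II-1 ∈ {NN Ww, Nn Ww}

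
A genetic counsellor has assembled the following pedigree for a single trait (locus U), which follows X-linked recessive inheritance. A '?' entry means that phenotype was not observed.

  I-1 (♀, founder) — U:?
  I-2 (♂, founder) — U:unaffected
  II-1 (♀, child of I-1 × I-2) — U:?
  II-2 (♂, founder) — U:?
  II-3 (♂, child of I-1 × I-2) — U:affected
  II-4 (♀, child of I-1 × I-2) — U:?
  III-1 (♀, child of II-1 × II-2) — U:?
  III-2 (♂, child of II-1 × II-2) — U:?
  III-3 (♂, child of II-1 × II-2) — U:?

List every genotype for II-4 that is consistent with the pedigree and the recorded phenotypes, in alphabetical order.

U/I-1 ? ·: X^UX^u|X^uX^u
U/I-2 un ·: X^UY
U/II-1 ? I-1×I-2: X^UX^U|X^UX^u
U/II-2 ? ·: X^UY|X^uY
U/II-3 aff I-1×I-2: X^uY
U/II-4 ? I-1×I-2: X^UX^U|X^UX^u
U/III-1 ? II-1×II-2: X^UX^U|X^UX^u|X^uX^u
U/III-2 ? II-1×II-2: X^UY|X^uY
U/III-3 ? II-1×II-2: X^UY|X^uY
⇒ U over [I-1,I-2,II-1,II-2,II-3,II-4,III-1,III-2,III-3]: 52 consistent

II-4 ∈ {X^UX^U, X^UX^u}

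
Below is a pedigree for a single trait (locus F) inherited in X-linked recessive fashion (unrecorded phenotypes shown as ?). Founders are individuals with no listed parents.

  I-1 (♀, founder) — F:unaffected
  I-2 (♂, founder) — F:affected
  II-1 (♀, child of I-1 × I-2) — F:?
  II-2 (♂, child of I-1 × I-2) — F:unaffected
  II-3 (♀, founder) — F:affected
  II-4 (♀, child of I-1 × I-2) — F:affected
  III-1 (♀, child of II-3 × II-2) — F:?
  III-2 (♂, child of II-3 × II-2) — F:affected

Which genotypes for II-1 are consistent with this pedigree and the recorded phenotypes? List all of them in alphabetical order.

F/I-1 un ·: X^FX^f
F/I-2 aff ·: X^fY
F/II-1 ? I-1×I-2: X^FX^f|X^fX^f
F/II-2 un I-1×I-2: X^FY
F/II-3 aff ·: X^fX^f
F/II-4 aff I-1×I-2: X^fX^f
F/III-1 ? II-3×II-2: X^FX^f
F/III-2 aff II-3×II-2: X^fY
⇒ F over [I-1,I-2,II-1,II-2,II-3,II-4,III-1,III-2]: 2 consistent

II-1 ∈ {X^FX^f, X^fX^f}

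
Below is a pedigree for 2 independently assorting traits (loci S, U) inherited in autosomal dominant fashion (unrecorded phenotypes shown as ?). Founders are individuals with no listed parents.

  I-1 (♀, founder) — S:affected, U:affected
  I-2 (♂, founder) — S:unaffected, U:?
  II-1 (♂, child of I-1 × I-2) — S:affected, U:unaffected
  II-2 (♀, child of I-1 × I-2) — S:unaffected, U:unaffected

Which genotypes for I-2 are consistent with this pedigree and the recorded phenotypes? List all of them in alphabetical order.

S/I-1 aff ·: Ss
S/I-2 un ·: ss
S/II-1 aff I-1×I-2: Ss
S/II-2 un I-1×I-2: ss
⇒ S over [I-1,I-2,II-1,II-2]: 1 consistent
U/I-1 aff ·: Uu
U/I-2 ? ·: uu|Uu
U/II-1 un I-1×I-2: uu
U/II-2 un I-1×I-2: uu
⇒ U over [I-1,I-2,II-1,II-2]: 2 consistent

I-2 ∈ {ss Uu, ss uu}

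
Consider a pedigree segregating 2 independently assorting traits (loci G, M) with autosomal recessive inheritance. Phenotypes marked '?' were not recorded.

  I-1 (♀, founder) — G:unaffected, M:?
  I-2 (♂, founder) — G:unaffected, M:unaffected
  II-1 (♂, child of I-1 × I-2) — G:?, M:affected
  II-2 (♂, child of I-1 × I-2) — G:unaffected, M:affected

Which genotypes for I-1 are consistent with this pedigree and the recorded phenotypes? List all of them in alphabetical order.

I-1 ∈ {GG Mm, GG mm, Gg Mm, Gg mm}

G/I-1 un ·: GG|Gg
G/I-2 un ·: GG|Gg
G/II-1 ? I-1×I-2: GG|Gg|gg
G/II-2 un I-1×I-2: GG|Gg
⇒ G over [I-1,I-2,II-1,II-2]: 15 consistent
M/I-1 ? ·: Mm|mm
M/I-2 un ·: Mm
M/II-1 aff I-1×I-2: mm
M/II-2 aff I-1×I-2: mm
⇒ M over [I-1,I-2,II-1,II-2]: 2 consistent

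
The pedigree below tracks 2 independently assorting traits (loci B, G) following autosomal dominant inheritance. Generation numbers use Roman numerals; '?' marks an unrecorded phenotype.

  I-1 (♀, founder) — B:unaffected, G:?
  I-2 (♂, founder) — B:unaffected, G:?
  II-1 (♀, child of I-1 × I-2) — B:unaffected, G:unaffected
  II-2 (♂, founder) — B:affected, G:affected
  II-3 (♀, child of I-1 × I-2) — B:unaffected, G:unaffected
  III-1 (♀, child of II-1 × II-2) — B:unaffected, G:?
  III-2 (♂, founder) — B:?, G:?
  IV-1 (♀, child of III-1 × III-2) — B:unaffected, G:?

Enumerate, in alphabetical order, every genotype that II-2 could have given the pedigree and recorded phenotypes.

II-2 ∈ {Bb GG, Bb Gg}

B/I-1 un ·: bb
B/I-2 un ·: bb
B/II-1 un I-1×I-2: bb
B/II-2 aff ·: Bb
B/II-3 un I-1×I-2: bb
B/III-1 un II-1×II-2: bb
B/III-2 ? ·: bb|Bb
B/IV-1 un III-1×III-2: bb
⇒ B over [I-1,I-2,II-1,II-2,II-3,III-1,III-2,IV-1]: 2 consistent
G/I-1 ? ·: gg|Gg
G/I-2 ? ·: gg|Gg
G/II-1 un I-1×I-2: gg
G/II-2 aff ·: Gg|GG
G/II-3 un I-1×I-2: gg
G/III-1 ? II-1×II-2: gg|Gg
G/III-2 ? ·: gg|Gg|GG
G/IV-1 ? III-1×III-2: gg|Gg|GG
⇒ G over [I-1,I-2,II-1,II-2,II-3,III-1,III-2,IV-1]: 72 consistent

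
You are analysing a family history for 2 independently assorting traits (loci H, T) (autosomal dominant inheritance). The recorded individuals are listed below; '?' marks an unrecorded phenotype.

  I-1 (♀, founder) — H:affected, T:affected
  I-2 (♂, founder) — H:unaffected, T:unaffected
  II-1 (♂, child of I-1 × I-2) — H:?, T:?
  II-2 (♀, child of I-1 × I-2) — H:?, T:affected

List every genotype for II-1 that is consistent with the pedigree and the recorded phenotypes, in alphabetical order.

II-1 ∈ {Hh Tt, Hh tt, hh Tt, hh tt}

H/I-1 aff ·: Hh|HH
H/I-2 un ·: hh
H/II-1 ? I-1×I-2: hh|Hh
H/II-2 ? I-1×I-2: hh|Hh
⇒ H over [I-1,I-2,II-1,II-2]: 5 consistent
T/I-1 aff ·: Tt|TT
T/I-2 un ·: tt
T/II-1 ? I-1×I-2: tt|Tt
T/II-2 aff I-1×I-2: Tt
⇒ T over [I-1,I-2,II-1,II-2]: 3 consistent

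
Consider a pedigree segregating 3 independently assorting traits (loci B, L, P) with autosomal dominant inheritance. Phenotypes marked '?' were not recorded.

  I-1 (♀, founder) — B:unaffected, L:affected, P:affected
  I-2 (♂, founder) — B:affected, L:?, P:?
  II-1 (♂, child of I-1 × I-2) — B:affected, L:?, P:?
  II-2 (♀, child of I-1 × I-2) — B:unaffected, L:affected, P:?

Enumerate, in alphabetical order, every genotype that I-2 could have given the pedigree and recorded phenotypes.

I-2 ∈ {Bb LL PP, Bb LL Pp, Bb LL pp, Bb Ll PP, Bb Ll Pp, Bb Ll pp, Bb ll PP, Bb ll Pp, Bb ll pp}

B/I-1 un ·: bb
B/I-2 aff ·: Bb
B/II-1 aff I-1×I-2: Bb
B/II-2 un I-1×I-2: bb
⇒ B over [I-1,I-2,II-1,II-2]: 1 consistent
L/I-1 aff ·: Ll|LL
L/I-2 ? ·: ll|Ll|LL
L/II-1 ? I-1×I-2: ll|Ll|LL
L/II-2 aff I-1×I-2: Ll|LL
⇒ L over [I-1,I-2,II-1,II-2]: 18 consistent
P/I-1 aff ·: Pp|PP
P/I-2 ? ·: pp|Pp|PP
P/II-1 ? I-1×I-2: pp|Pp|PP
P/II-2 ? I-1×I-2: pp|Pp|PP
⇒ P over [I-1,I-2,II-1,II-2]: 23 consistent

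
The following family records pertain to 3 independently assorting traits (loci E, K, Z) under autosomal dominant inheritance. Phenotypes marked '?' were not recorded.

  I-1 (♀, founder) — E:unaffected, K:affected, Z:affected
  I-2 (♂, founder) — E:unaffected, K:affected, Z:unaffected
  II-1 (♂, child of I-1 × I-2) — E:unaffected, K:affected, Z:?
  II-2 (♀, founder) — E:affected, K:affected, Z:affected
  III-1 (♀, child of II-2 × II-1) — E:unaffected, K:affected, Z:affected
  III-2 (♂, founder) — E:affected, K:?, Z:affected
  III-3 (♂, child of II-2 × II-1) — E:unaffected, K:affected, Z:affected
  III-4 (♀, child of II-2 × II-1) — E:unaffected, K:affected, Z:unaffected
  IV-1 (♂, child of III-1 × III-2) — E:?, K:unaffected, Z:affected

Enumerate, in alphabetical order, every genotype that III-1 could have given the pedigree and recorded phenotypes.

E/I-1 un ·: ee
E/I-2 un ·: ee
E/II-1 un I-1×I-2: ee
E/II-2 aff ·: Ee
E/III-1 un II-2×II-1: ee
E/III-2 aff ·: Ee|EE
E/III-3 un II-2×II-1: ee
E/III-4 un II-2×II-1: ee
E/IV-1 ? III-1×III-2: ee|Ee
⇒ E over [I-1,I-2,II-1,II-2,III-1,III-2,III-3,III-4,IV-1]: 3 consistent
K/I-1 aff ·: Kk|KK
K/I-2 aff ·: Kk|KK
K/II-1 aff I-1×I-2: Kk|KK
K/II-2 aff ·: Kk|KK
K/III-1 aff II-2×II-1: Kk
K/III-2 ? ·: kk|Kk
K/III-3 aff II-2×II-1: Kk|KK
K/III-4 aff II-2×II-1: Kk|KK
K/IV-1 un III-1×III-2: kk
⇒ K over [I-1,I-2,II-1,II-2,III-1,III-2,III-3,III-4,IV-1]: 80 consistent
Z/I-1 aff ·: Zz|ZZ
Z/I-2 un ·: zz
Z/II-1 ? I-1×I-2: zz|Zz
Z/II-2 aff ·: Zz
Z/III-1 aff II-2×II-1: Zz|ZZ
Z/III-2 aff ·: Zz|ZZ
Z/III-3 aff II-2×II-1: Zz|ZZ
Z/III-4 un II-2×II-1: zz
Z/IV-1 aff III-1×III-2: Zz|ZZ
⇒ Z over [I-1,I-2,II-1,II-2,III-1,III-2,III-3,III-4,IV-1]: 32 consistent

III-1 ∈ {ee Kk ZZ, ee Kk Zz}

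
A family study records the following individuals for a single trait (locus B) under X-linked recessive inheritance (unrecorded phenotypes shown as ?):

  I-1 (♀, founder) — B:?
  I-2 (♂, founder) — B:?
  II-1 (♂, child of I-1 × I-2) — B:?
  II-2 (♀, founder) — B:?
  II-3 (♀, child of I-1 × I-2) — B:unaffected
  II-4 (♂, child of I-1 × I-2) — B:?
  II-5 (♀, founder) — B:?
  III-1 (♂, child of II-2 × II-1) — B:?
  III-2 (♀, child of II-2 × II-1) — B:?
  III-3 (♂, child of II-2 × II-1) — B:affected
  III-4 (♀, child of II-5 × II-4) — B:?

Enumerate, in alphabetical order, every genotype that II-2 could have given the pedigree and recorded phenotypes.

II-2 ∈ {X^BX^b, X^bX^b}

B/I-1 ? ·: X^BX^B|X^BX^b|X^bX^b
B/I-2 ? ·: X^BY|X^bY
B/II-1 ? I-1×I-2: X^BY|X^bY
B/II-2 ? ·: X^BX^b|X^bX^b
B/II-3 un I-1×I-2: X^BX^B|X^BX^b
B/II-4 ? I-1×I-2: X^BY|X^bY
B/II-5 ? ·: X^BX^B|X^BX^b|X^bX^b
B/III-1 ? II-2×II-1: X^BY|X^bY
B/III-2 ? II-2×II-1: X^BX^B|X^BX^b|X^bX^b
B/III-3 aff II-2×II-1: X^bY
B/III-4 ? II-5×II-4: X^BX^B|X^BX^b|X^bX^b
⇒ B over [I-1,I-2,II-1,II-2,II-3,II-4,II-5,III-1,III-2,III-3,III-4]: 300 consistent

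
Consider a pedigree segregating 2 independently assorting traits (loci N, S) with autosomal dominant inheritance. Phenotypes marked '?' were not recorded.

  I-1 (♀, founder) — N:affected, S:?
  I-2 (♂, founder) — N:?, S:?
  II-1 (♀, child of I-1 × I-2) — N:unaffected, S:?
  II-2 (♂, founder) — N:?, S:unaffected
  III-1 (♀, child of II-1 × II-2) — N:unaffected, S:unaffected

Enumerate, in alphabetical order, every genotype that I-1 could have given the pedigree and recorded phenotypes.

N/I-1 aff ·: Nn
N/I-2 ? ·: nn|Nn
N/II-1 un I-1×I-2: nn
N/II-2 ? ·: nn|Nn
N/III-1 un II-1×II-2: nn
⇒ N over [I-1,I-2,II-1,II-2,III-1]: 4 consistent
S/I-1 ? ·: ss|Ss|SS
S/I-2 ? ·: ss|Ss|SS
S/II-1 ? I-1×I-2: ss|Ss
S/II-2 un ·: ss
S/III-1 un II-1×II-2: ss
⇒ S over [I-1,I-2,II-1,II-2,III-1]: 11 consistent

I-1 ∈ {Nn SS, Nn Ss, Nn ss}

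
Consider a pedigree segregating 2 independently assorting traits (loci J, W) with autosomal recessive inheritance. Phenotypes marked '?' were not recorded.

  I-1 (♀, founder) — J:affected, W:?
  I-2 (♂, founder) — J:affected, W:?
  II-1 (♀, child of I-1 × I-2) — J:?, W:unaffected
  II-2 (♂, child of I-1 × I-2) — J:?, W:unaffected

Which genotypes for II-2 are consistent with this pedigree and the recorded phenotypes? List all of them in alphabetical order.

J/I-1 aff ·: jj
J/I-2 aff ·: jj
J/II-1 ? I-1×I-2: jj
J/II-2 ? I-1×I-2: jj
⇒ J over [I-1,I-2,II-1,II-2]: 1 consistent
W/I-1 ? ·: WW|Ww|ww
W/I-2 ? ·: WW|Ww|ww
W/II-1 un I-1×I-2: WW|Ww
W/II-2 un I-1×I-2: WW|Ww
⇒ W over [I-1,I-2,II-1,II-2]: 17 consistent

II-2 ∈ {jj WW, jj Ww}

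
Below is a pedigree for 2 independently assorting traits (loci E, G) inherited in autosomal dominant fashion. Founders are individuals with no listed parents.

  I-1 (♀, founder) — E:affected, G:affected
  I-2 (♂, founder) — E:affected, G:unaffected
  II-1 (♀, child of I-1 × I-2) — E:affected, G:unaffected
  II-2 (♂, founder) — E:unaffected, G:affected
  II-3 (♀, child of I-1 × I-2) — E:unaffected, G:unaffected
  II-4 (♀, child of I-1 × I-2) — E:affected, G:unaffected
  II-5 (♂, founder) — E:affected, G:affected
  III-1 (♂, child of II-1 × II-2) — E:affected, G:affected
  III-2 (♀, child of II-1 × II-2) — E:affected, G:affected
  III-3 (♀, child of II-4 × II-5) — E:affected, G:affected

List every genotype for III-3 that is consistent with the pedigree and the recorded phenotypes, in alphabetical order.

E/I-1 aff ·: Ee
E/I-2 aff ·: Ee
E/II-1 aff I-1×I-2: Ee|EE
E/II-2 un ·: ee
E/II-3 un I-1×I-2: ee
E/II-4 aff I-1×I-2: Ee|EE
E/II-5 aff ·: Ee|EE
E/III-1 aff II-1×II-2: Ee
E/III-2 aff II-1×II-2: Ee
E/III-3 aff II-4×II-5: Ee|EE
⇒ E over [I-1,I-2,II-1,II-2,II-3,II-4,II-5,III-1,III-2,III-3]: 14 consistent
G/I-1 aff ·: Gg
G/I-2 un ·: gg
G/II-1 un I-1×I-2: gg
G/II-2 aff ·: Gg|GG
G/II-3 un I-1×I-2: gg
G/II-4 un I-1×I-2: gg
G/II-5 aff ·: Gg|GG
G/III-1 aff II-1×II-2: Gg
G/III-2 aff II-1×II-2: Gg
G/III-3 aff II-4×II-5: Gg
⇒ G over [I-1,I-2,II-1,II-2,II-3,II-4,II-5,III-1,III-2,III-3]: 4 consistent

III-3 ∈ {EE Gg, Ee Gg}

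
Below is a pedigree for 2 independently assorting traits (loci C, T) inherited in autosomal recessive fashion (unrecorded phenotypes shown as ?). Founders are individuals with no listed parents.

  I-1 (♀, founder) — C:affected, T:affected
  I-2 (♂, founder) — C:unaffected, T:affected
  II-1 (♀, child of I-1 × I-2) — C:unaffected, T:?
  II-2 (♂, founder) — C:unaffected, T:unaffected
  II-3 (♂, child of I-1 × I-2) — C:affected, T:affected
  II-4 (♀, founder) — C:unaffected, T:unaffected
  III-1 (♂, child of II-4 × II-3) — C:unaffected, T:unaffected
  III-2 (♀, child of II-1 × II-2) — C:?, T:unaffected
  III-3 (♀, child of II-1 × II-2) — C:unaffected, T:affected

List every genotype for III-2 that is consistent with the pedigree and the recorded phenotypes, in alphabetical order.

III-2 ∈ {CC Tt, Cc Tt, cc Tt}

C/I-1 aff ·: cc
C/I-2 un ·: Cc
C/II-1 un I-1×I-2: Cc
C/II-2 un ·: CC|Cc
C/II-3 aff I-1×I-2: cc
C/II-4 un ·: CC|Cc
C/III-1 un II-4×II-3: Cc
C/III-2 ? II-1×II-2: CC|Cc|cc
C/III-3 un II-1×II-2: CC|Cc
⇒ C over [I-1,I-2,II-1,II-2,II-3,II-4,III-1,III-2,III-3]: 20 consistent
T/I-1 aff ·: tt
T/I-2 aff ·: tt
T/II-1 ? I-1×I-2: tt
T/II-2 un ·: Tt
T/II-3 aff I-1×I-2: tt
T/II-4 un ·: TT|Tt
T/III-1 un II-4×II-3: Tt
T/III-2 un II-1×II-2: Tt
T/III-3 aff II-1×II-2: tt
⇒ T over [I-1,I-2,II-1,II-2,II-3,II-4,III-1,III-2,III-3]: 2 consistent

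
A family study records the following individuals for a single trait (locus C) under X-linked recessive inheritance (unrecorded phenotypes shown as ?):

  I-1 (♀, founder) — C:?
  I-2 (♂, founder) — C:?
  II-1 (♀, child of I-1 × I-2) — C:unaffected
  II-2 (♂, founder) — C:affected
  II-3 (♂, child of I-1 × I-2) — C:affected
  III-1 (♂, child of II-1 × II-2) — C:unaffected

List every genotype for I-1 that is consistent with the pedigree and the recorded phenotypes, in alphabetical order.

I-1 ∈ {X^CX^c, X^cX^c}

C/I-1 ? ·: X^CX^c|X^cX^c
C/I-2 ? ·: X^CY|X^cY
C/II-1 un I-1×I-2: X^CX^C|X^CX^c
C/II-2 aff ·: X^cY
C/II-3 aff I-1×I-2: X^cY
C/III-1 un II-1×II-2: X^CY
⇒ C over [I-1,I-2,II-1,II-2,II-3,III-1]: 4 consistent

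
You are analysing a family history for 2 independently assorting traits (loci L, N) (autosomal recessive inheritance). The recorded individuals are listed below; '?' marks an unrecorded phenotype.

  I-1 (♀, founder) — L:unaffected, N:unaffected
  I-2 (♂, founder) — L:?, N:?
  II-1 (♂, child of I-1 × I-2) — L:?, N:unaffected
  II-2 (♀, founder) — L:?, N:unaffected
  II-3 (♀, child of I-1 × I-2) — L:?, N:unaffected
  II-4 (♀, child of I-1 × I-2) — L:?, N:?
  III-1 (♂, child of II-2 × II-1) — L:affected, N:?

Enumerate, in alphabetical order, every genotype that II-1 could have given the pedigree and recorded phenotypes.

II-1 ∈ {Ll NN, Ll Nn, ll NN, ll Nn}

L/I-1 un ·: LL|Ll
L/I-2 ? ·: LL|Ll|ll
L/II-1 ? I-1×I-2: Ll|ll
L/II-2 ? ·: Ll|ll
L/II-3 ? I-1×I-2: LL|Ll|ll
L/II-4 ? I-1×I-2: LL|Ll|ll
L/III-1 aff II-2×II-1: ll
⇒ L over [I-1,I-2,II-1,II-2,II-3,II-4,III-1]: 70 consistent
N/I-1 un ·: NN|Nn
N/I-2 ? ·: NN|Nn|nn
N/II-1 un I-1×I-2: NN|Nn
N/II-2 un ·: NN|Nn
N/II-3 un I-1×I-2: NN|Nn
N/II-4 ? I-1×I-2: NN|Nn|nn
N/III-1 ? II-2×II-1: NN|Nn|nn
⇒ N over [I-1,I-2,II-1,II-2,II-3,II-4,III-1]: 130 consistent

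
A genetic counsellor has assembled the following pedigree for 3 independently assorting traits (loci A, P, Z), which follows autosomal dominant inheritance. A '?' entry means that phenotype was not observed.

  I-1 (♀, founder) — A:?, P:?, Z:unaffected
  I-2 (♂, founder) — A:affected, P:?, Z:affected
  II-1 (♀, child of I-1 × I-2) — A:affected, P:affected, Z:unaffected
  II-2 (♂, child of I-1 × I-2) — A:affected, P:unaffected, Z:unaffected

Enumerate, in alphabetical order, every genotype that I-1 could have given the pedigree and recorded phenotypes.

A/I-1 ? ·: aa|Aa|AA
A/I-2 aff ·: Aa|AA
A/II-1 aff I-1×I-2: Aa|AA
A/II-2 aff I-1×I-2: Aa|AA
⇒ A over [I-1,I-2,II-1,II-2]: 15 consistent
P/I-1 ? ·: pp|Pp
P/I-2 ? ·: pp|Pp
P/II-1 aff I-1×I-2: Pp|PP
P/II-2 un I-1×I-2: pp
⇒ P over [I-1,I-2,II-1,II-2]: 4 consistent
Z/I-1 un ·: zz
Z/I-2 aff ·: Zz
Z/II-1 un I-1×I-2: zz
Z/II-2 un I-1×I-2: zz
⇒ Z over [I-1,I-2,II-1,II-2]: 1 consistent

I-1 ∈ {AA Pp zz, AA pp zz, Aa Pp zz, Aa pp zz, aa Pp zz, aa pp zz}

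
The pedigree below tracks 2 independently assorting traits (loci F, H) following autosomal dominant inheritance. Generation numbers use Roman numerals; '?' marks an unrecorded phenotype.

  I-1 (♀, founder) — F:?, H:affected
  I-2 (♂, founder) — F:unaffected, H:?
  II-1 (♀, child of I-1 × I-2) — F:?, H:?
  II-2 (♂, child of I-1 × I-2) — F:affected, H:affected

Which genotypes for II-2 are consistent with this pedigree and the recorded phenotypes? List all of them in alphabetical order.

F/I-1 ? ·: Ff|FF
F/I-2 un ·: ff
F/II-1 ? I-1×I-2: ff|Ff
F/II-2 aff I-1×I-2: Ff
⇒ F over [I-1,I-2,II-1,II-2]: 3 consistent
H/I-1 aff ·: Hh|HH
H/I-2 ? ·: hh|Hh|HH
H/II-1 ? I-1×I-2: hh|Hh|HH
H/II-2 aff I-1×I-2: Hh|HH
⇒ H over [I-1,I-2,II-1,II-2]: 18 consistent

II-2 ∈ {Ff HH, Ff Hh}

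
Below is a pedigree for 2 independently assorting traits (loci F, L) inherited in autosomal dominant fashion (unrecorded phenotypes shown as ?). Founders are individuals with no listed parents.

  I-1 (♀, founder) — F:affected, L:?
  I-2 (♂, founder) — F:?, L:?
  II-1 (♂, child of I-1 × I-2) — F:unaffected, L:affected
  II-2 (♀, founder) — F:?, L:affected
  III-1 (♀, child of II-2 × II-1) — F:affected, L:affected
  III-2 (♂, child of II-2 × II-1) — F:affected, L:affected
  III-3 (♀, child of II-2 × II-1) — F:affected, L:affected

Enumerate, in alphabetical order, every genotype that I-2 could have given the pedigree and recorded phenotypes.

I-2 ∈ {Ff LL, Ff Ll, Ff ll, ff LL, ff Ll, ff ll}

F/I-1 aff ·: Ff
F/I-2 ? ·: ff|Ff
F/II-1 un I-1×I-2: ff
F/II-2 ? ·: Ff|FF
F/III-1 aff II-2×II-1: Ff
F/III-2 aff II-2×II-1: Ff
F/III-3 aff II-2×II-1: Ff
⇒ F over [I-1,I-2,II-1,II-2,III-1,III-2,III-3]: 4 consistent
L/I-1 ? ·: ll|Ll|LL
L/I-2 ? ·: ll|Ll|LL
L/II-1 aff I-1×I-2: Ll|LL
L/II-2 aff ·: Ll|LL
L/III-1 aff II-2×II-1: Ll|LL
L/III-2 aff II-2×II-1: Ll|LL
L/III-3 aff II-2×II-1: Ll|LL
⇒ L over [I-1,I-2,II-1,II-2,III-1,III-2,III-3]: 148 consistent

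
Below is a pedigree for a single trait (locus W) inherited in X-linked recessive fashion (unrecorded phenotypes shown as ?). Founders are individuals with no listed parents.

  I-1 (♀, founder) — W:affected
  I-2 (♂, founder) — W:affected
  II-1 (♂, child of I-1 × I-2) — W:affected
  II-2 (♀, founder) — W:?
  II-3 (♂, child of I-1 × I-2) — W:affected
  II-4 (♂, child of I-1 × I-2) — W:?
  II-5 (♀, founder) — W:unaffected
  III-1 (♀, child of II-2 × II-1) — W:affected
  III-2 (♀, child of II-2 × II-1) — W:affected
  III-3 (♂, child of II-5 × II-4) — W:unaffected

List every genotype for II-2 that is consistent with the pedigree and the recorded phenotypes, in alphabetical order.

II-2 ∈ {X^WX^w, X^wX^w}

W/I-1 aff ·: X^wX^w
W/I-2 aff ·: X^wY
W/II-1 aff I-1×I-2: X^wY
W/II-2 ? ·: X^WX^w|X^wX^w
W/II-3 aff I-1×I-2: X^wY
W/II-4 ? I-1×I-2: X^wY
W/II-5 un ·: X^WX^W|X^WX^w
W/III-1 aff II-2×II-1: X^wX^w
W/III-2 aff II-2×II-1: X^wX^w
W/III-3 un II-5×II-4: X^WY
⇒ W over [I-1,I-2,II-1,II-2,II-3,II-4,II-5,III-1,III-2,III-3]: 4 consistent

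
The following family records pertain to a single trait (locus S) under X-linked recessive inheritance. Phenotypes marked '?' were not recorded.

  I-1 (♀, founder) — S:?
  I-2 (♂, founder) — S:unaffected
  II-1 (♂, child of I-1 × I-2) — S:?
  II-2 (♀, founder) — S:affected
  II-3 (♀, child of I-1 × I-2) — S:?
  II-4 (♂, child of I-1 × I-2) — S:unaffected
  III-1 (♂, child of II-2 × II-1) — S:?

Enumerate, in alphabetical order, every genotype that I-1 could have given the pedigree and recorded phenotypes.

I-1 ∈ {X^SX^S, X^SX^s}

S/I-1 ? ·: X^SX^S|X^SX^s
S/I-2 un ·: X^SY
S/II-1 ? I-1×I-2: X^SY|X^sY
S/II-2 aff ·: X^sX^s
S/II-3 ? I-1×I-2: X^SX^S|X^SX^s
S/II-4 un I-1×I-2: X^SY
S/III-1 ? II-2×II-1: X^sY
⇒ S over [I-1,I-2,II-1,II-2,II-3,II-4,III-1]: 5 consistent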